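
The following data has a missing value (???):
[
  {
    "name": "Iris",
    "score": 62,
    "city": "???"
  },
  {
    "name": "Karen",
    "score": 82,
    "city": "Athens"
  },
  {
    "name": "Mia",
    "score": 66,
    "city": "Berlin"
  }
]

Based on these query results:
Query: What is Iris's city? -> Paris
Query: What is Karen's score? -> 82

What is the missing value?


The missing value is Iris's city
From query: Iris's city = Paris

ANSWER: Paris


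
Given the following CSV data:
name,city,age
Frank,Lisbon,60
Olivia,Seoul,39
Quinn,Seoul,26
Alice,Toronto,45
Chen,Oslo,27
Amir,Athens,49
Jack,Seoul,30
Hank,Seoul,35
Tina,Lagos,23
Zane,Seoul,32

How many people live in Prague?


Scanning city column for 'Prague':
Total matches: 0

ANSWER: 0


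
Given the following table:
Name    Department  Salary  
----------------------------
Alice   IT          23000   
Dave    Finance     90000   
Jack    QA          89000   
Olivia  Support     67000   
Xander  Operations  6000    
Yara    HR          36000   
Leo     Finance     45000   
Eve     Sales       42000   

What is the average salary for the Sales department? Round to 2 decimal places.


Sales department members:
  Eve: 42000
Sum = 42000
Count = 1
Average = 42000 / 1 = 42000.00

ANSWER: 42000.00


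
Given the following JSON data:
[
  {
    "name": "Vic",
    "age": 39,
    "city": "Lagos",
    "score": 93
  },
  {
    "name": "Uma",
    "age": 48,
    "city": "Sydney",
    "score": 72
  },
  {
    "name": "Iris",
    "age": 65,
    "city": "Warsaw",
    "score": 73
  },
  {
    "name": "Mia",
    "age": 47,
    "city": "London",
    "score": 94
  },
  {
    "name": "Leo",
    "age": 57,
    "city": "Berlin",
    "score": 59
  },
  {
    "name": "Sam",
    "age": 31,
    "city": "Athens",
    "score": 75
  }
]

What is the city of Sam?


Looking up record where name = Sam
Record index: 5
Field 'city' = Athens

ANSWER: Athens


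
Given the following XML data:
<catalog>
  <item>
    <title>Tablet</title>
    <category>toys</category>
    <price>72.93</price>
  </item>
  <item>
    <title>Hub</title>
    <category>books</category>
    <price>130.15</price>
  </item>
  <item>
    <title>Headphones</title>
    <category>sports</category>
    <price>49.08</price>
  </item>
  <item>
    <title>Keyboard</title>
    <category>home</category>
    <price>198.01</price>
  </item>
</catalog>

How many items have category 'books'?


Scanning <item> elements for <category>books</category>:
  Item 2: Hub -> MATCH
Count: 1

ANSWER: 1


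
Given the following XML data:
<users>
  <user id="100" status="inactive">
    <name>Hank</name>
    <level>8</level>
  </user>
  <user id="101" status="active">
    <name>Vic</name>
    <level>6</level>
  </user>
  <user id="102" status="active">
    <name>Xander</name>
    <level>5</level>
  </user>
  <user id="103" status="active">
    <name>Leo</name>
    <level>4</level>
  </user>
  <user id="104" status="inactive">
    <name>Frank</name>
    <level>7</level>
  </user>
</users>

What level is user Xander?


Finding user: Xander
<level>5</level>

ANSWER: 5


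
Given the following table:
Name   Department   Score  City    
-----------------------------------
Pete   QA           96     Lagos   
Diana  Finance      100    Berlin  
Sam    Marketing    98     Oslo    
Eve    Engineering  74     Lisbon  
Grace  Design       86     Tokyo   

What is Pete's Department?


Row 1: Pete
Department = QA

ANSWER: QA


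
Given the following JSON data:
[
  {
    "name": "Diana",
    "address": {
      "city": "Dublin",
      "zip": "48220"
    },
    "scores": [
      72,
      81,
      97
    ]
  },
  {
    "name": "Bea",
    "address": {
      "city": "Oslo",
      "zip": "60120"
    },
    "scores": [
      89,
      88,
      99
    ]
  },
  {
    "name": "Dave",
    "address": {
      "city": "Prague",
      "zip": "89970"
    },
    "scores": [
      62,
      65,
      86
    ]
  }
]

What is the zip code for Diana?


Path: records[0].address.zip
Value: 48220

ANSWER: 48220


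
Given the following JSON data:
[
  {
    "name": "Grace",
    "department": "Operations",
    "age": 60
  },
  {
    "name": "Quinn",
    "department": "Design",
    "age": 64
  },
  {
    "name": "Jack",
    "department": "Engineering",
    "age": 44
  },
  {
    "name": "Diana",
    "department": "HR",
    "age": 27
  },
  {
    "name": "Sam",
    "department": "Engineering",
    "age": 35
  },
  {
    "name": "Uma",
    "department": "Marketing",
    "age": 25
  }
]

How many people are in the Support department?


Scanning records for department = Support
  No matches found
Count: 0

ANSWER: 0


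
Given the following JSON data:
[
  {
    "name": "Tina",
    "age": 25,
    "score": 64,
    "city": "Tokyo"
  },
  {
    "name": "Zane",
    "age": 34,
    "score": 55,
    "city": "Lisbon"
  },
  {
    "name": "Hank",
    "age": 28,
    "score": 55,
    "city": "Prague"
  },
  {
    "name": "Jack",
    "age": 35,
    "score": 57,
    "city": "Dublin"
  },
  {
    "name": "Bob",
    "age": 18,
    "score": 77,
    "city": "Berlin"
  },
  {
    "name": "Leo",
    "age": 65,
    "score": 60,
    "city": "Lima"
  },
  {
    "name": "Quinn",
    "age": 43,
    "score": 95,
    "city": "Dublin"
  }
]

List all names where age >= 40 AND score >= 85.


Checking both conditions:
  Tina (age=25, score=64) -> no
  Zane (age=34, score=55) -> no
  Hank (age=28, score=55) -> no
  Jack (age=35, score=57) -> no
  Bob (age=18, score=77) -> no
  Leo (age=65, score=60) -> no
  Quinn (age=43, score=95) -> YES


ANSWER: Quinn


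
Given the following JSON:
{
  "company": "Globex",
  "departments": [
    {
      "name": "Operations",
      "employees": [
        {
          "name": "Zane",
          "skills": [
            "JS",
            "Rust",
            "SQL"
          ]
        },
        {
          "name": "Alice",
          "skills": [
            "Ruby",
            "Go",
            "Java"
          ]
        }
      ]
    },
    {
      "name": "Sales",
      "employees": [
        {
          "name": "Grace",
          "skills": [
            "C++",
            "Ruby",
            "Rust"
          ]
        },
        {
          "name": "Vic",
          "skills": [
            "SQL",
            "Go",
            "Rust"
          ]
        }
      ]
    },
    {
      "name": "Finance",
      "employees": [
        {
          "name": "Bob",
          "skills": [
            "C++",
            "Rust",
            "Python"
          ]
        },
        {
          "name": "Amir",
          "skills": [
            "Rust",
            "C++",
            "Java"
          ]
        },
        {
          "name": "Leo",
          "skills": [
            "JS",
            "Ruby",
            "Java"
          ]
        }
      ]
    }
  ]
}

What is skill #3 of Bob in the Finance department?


Path: departments[2].employees[0].skills[2]
Value: Python

ANSWER: Python


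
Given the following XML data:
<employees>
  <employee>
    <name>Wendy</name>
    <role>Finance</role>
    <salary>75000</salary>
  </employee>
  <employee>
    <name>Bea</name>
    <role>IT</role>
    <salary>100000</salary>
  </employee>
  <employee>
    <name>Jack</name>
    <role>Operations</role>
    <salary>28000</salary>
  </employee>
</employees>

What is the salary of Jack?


Searching for <employee> with <name>Jack</name>
Found at position 3
<salary>28000</salary>

ANSWER: 28000


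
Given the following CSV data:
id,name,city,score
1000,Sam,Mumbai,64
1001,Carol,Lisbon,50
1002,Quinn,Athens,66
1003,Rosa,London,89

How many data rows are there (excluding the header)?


Counting rows (excluding header):
Header: id,name,city,score
Data rows: 4

ANSWER: 4


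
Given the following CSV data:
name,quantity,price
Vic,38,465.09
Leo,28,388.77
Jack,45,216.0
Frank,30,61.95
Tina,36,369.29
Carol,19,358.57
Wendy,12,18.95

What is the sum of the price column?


Values in 'price' column:
  Row 1: 465.09
  Row 2: 388.77
  Row 3: 216.0
  Row 4: 61.95
  Row 5: 369.29
  Row 6: 358.57
  Row 7: 18.95
Sum = 465.09 + 388.77 + 216.0 + 61.95 + 369.29 + 358.57 + 18.95 = 1878.62

ANSWER: 1878.62


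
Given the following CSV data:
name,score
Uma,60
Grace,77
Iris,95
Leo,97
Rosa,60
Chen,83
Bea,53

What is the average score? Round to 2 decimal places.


Scores: 60, 77, 95, 97, 60, 83, 53
Sum = 525
Count = 7
Average = 525 / 7 = 75.00

ANSWER: 75.00


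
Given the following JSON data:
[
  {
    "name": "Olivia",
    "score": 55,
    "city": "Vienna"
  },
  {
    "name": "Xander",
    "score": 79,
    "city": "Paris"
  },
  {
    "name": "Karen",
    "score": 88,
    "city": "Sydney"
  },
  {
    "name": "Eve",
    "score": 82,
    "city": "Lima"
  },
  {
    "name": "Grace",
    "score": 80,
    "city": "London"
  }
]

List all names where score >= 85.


Filtering records where score >= 85:
  Olivia (score=55) -> no
  Xander (score=79) -> no
  Karen (score=88) -> YES
  Eve (score=82) -> no
  Grace (score=80) -> no


ANSWER: Karen


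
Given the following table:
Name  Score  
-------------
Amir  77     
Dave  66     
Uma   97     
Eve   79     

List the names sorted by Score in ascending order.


Sorting by Score (ascending):
  Dave: 66
  Amir: 77
  Eve: 79
  Uma: 97


ANSWER: Dave, Amir, Eve, Uma


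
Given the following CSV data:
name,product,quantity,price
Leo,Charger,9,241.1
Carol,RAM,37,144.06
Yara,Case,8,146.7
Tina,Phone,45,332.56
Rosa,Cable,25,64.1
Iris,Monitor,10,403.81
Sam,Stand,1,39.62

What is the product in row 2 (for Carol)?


Row 2: Carol
Column 'product' = RAM

ANSWER: RAM


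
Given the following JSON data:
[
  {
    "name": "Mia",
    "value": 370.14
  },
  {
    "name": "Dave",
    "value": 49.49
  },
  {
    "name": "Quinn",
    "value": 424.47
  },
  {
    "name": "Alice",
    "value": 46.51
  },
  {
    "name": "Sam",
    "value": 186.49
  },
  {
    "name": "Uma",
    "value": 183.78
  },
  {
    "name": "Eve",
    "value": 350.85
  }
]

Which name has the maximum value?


Comparing values:
  Mia: 370.14
  Dave: 49.49
  Quinn: 424.47
  Alice: 46.51
  Sam: 186.49
  Uma: 183.78
  Eve: 350.85
Maximum: Quinn (424.47)

ANSWER: Quinn


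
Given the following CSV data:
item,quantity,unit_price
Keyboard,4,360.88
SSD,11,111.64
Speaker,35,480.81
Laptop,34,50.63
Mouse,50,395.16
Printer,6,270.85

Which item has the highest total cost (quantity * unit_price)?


Computing row totals:
  Keyboard: 1443.52
  SSD: 1228.04
  Speaker: 16828.35
  Laptop: 1721.42
  Mouse: 19758.0
  Printer: 1625.1
Maximum: Mouse (19758.0)

ANSWER: Mouse


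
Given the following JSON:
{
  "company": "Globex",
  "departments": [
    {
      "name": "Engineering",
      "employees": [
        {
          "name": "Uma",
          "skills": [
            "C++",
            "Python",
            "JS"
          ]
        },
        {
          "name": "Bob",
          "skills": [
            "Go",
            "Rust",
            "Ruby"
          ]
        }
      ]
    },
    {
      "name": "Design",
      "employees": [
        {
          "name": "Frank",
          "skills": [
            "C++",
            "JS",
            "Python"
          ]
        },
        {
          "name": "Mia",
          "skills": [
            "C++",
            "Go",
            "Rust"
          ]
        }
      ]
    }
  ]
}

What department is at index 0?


Path: departments[0].name
Value: Engineering

ANSWER: Engineering


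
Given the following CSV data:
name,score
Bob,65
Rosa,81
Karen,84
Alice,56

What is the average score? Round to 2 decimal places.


Scores: 65, 81, 84, 56
Sum = 286
Count = 4
Average = 286 / 4 = 71.50

ANSWER: 71.50


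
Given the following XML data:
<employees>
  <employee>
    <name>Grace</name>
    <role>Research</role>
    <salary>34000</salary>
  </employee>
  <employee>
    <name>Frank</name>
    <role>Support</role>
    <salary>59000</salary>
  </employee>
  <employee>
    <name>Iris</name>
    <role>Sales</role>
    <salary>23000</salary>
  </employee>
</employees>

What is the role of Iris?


Searching for <employee> with <name>Iris</name>
Found at position 3
<role>Sales</role>

ANSWER: Sales


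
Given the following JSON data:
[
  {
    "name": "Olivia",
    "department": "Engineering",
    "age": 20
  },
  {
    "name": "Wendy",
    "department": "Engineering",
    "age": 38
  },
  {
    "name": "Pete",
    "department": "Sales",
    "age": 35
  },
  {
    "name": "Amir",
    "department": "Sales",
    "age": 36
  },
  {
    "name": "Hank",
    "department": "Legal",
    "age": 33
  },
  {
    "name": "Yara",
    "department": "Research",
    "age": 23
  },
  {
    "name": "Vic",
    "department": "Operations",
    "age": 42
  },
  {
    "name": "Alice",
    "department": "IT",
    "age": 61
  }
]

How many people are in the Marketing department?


Scanning records for department = Marketing
  No matches found
Count: 0

ANSWER: 0


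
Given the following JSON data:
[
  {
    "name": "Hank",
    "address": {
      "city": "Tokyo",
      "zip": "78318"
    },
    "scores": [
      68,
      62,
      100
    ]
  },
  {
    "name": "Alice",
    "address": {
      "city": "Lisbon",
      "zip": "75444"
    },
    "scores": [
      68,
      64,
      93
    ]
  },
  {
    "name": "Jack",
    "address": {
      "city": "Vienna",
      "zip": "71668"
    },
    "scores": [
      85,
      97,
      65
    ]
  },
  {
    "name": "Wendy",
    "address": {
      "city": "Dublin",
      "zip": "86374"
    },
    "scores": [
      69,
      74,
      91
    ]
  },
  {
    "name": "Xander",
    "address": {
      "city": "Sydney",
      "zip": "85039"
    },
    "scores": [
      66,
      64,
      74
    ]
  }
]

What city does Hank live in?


Path: records[0].address.city
Value: Tokyo

ANSWER: Tokyo


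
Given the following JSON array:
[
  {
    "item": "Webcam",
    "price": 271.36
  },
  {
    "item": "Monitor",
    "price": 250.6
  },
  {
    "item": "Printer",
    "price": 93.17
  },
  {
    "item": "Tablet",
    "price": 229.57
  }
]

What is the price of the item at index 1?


Array index 1 -> Monitor
price = 250.6

ANSWER: 250.6


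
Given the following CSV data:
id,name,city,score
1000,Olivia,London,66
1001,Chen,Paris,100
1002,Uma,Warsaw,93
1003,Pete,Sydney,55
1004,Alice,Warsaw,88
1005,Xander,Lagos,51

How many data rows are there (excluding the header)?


Counting rows (excluding header):
Header: id,name,city,score
Data rows: 6

ANSWER: 6


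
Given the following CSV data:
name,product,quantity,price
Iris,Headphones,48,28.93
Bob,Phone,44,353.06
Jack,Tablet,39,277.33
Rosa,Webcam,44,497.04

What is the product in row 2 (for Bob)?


Row 2: Bob
Column 'product' = Phone

ANSWER: Phone


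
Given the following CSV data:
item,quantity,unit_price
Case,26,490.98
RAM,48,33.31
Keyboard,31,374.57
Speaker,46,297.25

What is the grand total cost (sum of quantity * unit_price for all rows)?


Computing row totals:
  Case: 26 * 490.98 = 12765.48
  RAM: 48 * 33.31 = 1598.88
  Keyboard: 31 * 374.57 = 11611.67
  Speaker: 46 * 297.25 = 13673.5
Grand total = 12765.48 + 1598.88 + 11611.67 + 13673.5 = 39649.53

ANSWER: 39649.53


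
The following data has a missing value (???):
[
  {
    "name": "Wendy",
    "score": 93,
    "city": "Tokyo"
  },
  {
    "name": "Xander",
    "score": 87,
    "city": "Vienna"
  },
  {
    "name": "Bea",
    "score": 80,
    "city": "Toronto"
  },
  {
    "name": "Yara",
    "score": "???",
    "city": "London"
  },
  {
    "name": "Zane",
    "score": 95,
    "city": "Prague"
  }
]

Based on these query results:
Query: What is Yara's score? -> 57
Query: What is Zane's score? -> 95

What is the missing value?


The missing value is Yara's score
From query: Yara's score = 57

ANSWER: 57


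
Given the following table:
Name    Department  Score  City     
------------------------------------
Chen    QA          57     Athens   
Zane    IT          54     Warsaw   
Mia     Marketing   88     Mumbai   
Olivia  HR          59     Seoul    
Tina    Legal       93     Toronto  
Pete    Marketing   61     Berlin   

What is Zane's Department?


Row 2: Zane
Department = IT

ANSWER: IT


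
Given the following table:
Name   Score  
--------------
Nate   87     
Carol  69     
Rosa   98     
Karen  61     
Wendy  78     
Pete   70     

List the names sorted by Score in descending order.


Sorting by Score (descending):
  Rosa: 98
  Nate: 87
  Wendy: 78
  Pete: 70
  Carol: 69
  Karen: 61


ANSWER: Rosa, Nate, Wendy, Pete, Carol, Karen


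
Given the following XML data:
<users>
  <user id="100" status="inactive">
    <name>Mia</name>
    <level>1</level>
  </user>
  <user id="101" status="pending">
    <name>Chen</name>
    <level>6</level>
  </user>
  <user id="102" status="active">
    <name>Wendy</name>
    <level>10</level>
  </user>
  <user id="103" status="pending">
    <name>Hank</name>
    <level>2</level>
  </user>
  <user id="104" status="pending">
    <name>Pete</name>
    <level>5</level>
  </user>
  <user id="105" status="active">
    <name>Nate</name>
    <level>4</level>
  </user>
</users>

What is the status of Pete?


Finding user with name = Pete
user id="104" status="pending"

ANSWER: pending


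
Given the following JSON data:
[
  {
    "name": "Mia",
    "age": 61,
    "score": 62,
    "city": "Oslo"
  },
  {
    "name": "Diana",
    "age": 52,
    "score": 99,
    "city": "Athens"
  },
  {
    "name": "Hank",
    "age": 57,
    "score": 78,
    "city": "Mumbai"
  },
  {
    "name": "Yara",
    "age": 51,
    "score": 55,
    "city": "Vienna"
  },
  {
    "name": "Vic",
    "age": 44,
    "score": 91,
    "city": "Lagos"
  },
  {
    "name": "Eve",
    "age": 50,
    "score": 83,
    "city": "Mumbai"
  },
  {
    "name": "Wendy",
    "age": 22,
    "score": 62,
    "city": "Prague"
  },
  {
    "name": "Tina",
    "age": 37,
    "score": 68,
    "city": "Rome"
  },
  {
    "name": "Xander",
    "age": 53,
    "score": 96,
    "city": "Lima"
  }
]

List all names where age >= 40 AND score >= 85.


Checking both conditions:
  Mia (age=61, score=62) -> no
  Diana (age=52, score=99) -> YES
  Hank (age=57, score=78) -> no
  Yara (age=51, score=55) -> no
  Vic (age=44, score=91) -> YES
  Eve (age=50, score=83) -> no
  Wendy (age=22, score=62) -> no
  Tina (age=37, score=68) -> no
  Xander (age=53, score=96) -> YES


ANSWER: Diana, Vic, Xander


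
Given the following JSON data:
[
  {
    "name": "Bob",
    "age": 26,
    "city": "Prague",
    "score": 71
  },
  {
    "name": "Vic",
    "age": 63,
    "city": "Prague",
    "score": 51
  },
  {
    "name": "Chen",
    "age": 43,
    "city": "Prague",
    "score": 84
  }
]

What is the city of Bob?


Looking up record where name = Bob
Record index: 0
Field 'city' = Prague

ANSWER: Prague


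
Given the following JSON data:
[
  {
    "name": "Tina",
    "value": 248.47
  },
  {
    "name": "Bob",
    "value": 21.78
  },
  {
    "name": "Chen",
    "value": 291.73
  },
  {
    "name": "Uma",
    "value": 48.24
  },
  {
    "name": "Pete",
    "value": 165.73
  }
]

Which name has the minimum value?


Comparing values:
  Tina: 248.47
  Bob: 21.78
  Chen: 291.73
  Uma: 48.24
  Pete: 165.73
Minimum: Bob (21.78)

ANSWER: Bob


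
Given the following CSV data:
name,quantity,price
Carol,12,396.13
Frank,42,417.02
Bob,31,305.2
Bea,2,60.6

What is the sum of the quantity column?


Values in 'quantity' column:
  Row 1: 12
  Row 2: 42
  Row 3: 31
  Row 4: 2
Sum = 12 + 42 + 31 + 2 = 87

ANSWER: 87


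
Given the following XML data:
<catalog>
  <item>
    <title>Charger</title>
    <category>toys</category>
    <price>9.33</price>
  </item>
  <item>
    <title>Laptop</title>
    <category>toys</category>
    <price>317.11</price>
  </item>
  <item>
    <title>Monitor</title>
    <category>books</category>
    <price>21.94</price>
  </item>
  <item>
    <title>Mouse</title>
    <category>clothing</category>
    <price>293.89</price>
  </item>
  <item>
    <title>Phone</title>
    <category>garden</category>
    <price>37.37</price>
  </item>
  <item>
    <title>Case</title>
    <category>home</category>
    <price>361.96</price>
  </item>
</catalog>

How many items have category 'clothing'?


Scanning <item> elements for <category>clothing</category>:
  Item 4: Mouse -> MATCH
Count: 1

ANSWER: 1


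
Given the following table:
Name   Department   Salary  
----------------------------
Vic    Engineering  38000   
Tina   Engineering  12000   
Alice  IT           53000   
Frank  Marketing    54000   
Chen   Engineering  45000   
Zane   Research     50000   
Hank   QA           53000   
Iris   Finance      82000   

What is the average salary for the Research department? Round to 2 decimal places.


Research department members:
  Zane: 50000
Sum = 50000
Count = 1
Average = 50000 / 1 = 50000.00

ANSWER: 50000.00


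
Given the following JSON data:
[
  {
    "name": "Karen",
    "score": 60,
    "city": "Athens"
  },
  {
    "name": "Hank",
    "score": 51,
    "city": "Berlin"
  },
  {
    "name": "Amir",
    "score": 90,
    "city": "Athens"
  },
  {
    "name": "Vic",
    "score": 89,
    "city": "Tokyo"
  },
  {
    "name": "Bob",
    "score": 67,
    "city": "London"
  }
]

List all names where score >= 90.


Filtering records where score >= 90:
  Karen (score=60) -> no
  Hank (score=51) -> no
  Amir (score=90) -> YES
  Vic (score=89) -> no
  Bob (score=67) -> no


ANSWER: Amir


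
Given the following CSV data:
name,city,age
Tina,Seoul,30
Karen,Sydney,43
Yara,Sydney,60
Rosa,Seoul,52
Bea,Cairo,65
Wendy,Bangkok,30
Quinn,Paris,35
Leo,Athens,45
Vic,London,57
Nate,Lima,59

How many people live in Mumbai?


Scanning city column for 'Mumbai':
Total matches: 0

ANSWER: 0


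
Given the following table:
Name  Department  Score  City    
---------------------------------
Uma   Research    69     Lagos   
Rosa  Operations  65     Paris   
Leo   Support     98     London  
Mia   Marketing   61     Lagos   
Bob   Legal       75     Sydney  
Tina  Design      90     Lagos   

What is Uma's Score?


Row 1: Uma
Score = 69

ANSWER: 69


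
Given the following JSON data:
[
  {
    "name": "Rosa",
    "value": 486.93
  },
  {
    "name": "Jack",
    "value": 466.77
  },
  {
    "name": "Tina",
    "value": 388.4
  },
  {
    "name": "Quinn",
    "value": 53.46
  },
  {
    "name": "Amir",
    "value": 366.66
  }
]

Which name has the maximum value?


Comparing values:
  Rosa: 486.93
  Jack: 466.77
  Tina: 388.4
  Quinn: 53.46
  Amir: 366.66
Maximum: Rosa (486.93)

ANSWER: Rosa


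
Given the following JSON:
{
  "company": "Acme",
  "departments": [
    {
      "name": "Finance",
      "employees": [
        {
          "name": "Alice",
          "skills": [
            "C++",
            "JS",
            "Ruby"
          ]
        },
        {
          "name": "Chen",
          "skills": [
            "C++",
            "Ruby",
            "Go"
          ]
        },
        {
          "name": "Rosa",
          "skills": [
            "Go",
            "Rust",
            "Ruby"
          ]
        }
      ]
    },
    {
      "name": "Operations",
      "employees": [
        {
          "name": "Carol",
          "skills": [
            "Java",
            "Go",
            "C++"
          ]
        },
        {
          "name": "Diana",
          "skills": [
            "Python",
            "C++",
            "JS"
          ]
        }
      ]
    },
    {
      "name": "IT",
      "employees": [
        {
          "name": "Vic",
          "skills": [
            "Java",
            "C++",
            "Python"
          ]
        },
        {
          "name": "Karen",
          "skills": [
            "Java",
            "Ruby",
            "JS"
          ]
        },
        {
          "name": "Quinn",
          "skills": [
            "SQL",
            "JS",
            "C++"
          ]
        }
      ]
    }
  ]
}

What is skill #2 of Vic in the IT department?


Path: departments[2].employees[0].skills[1]
Value: C++

ANSWER: C++


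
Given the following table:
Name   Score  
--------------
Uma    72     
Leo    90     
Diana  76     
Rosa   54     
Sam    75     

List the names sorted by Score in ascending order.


Sorting by Score (ascending):
  Rosa: 54
  Uma: 72
  Sam: 75
  Diana: 76
  Leo: 90


ANSWER: Rosa, Uma, Sam, Diana, Leo


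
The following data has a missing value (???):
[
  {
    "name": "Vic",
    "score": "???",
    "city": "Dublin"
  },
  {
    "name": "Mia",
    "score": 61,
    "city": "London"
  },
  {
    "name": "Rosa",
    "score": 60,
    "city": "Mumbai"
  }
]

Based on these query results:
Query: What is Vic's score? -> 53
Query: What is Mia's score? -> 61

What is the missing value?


The missing value is Vic's score
From query: Vic's score = 53

ANSWER: 53


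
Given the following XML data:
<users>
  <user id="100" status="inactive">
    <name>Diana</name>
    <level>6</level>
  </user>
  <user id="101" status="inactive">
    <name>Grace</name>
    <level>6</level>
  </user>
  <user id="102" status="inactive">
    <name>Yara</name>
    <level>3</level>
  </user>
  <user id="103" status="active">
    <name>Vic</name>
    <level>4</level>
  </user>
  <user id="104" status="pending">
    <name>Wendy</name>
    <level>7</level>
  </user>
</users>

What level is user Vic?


Finding user: Vic
<level>4</level>

ANSWER: 4


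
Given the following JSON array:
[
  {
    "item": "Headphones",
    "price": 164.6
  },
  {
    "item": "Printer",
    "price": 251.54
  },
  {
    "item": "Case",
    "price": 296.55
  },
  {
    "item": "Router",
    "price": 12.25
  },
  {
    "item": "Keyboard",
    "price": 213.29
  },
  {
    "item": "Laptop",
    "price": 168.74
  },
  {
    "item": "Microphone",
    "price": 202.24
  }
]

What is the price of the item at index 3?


Array index 3 -> Router
price = 12.25

ANSWER: 12.25


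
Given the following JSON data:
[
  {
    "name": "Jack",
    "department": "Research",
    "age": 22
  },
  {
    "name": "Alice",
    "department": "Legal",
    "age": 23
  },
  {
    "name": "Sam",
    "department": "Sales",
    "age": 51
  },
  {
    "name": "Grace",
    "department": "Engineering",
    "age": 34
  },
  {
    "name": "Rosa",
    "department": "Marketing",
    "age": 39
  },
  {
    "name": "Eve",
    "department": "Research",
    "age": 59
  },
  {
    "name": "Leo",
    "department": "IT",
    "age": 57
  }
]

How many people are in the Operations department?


Scanning records for department = Operations
  No matches found
Count: 0

ANSWER: 0


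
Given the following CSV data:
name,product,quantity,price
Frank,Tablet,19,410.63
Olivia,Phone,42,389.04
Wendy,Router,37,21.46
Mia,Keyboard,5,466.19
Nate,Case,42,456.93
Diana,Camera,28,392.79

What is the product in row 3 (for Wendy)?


Row 3: Wendy
Column 'product' = Router

ANSWER: Router


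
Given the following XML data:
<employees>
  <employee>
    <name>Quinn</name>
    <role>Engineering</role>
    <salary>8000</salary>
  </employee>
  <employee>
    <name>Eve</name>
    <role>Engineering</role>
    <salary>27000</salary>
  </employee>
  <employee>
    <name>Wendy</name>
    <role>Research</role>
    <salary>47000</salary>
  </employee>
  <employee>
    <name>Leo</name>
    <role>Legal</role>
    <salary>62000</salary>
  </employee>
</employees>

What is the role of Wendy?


Searching for <employee> with <name>Wendy</name>
Found at position 3
<role>Research</role>

ANSWER: Research


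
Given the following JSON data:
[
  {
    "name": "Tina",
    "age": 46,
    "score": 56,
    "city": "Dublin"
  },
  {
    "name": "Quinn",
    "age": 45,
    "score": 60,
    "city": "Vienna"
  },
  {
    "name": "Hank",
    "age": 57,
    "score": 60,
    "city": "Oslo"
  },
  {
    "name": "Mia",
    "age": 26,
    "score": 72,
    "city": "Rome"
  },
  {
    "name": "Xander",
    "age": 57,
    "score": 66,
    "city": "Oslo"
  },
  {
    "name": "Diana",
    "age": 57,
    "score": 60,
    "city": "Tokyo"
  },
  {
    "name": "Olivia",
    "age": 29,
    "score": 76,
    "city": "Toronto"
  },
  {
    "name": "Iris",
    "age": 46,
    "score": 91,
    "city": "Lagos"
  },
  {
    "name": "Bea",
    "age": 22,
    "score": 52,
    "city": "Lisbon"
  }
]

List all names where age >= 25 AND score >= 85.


Checking both conditions:
  Tina (age=46, score=56) -> no
  Quinn (age=45, score=60) -> no
  Hank (age=57, score=60) -> no
  Mia (age=26, score=72) -> no
  Xander (age=57, score=66) -> no
  Diana (age=57, score=60) -> no
  Olivia (age=29, score=76) -> no
  Iris (age=46, score=91) -> YES
  Bea (age=22, score=52) -> no


ANSWER: Iris


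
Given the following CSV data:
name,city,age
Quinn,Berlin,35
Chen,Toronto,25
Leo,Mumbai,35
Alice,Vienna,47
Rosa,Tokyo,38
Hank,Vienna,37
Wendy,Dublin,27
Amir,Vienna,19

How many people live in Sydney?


Scanning city column for 'Sydney':
Total matches: 0

ANSWER: 0


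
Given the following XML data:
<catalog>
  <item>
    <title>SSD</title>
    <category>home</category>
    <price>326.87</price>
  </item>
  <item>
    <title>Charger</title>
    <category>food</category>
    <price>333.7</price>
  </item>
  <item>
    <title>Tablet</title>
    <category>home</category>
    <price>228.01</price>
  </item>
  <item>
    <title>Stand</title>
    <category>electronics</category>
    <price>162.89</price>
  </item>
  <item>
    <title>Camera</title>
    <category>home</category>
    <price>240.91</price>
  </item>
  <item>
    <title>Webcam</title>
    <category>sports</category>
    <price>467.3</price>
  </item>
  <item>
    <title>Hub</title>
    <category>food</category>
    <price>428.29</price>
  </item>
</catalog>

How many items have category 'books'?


Scanning <item> elements for <category>books</category>:
Count: 0

ANSWER: 0


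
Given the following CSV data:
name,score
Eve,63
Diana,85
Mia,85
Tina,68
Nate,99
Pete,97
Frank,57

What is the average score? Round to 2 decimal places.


Scores: 63, 85, 85, 68, 99, 97, 57
Sum = 554
Count = 7
Average = 554 / 7 = 79.14

ANSWER: 79.14


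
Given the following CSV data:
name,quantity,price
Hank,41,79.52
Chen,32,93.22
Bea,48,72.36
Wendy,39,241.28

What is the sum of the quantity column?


Values in 'quantity' column:
  Row 1: 41
  Row 2: 32
  Row 3: 48
  Row 4: 39
Sum = 41 + 32 + 48 + 39 = 160

ANSWER: 160


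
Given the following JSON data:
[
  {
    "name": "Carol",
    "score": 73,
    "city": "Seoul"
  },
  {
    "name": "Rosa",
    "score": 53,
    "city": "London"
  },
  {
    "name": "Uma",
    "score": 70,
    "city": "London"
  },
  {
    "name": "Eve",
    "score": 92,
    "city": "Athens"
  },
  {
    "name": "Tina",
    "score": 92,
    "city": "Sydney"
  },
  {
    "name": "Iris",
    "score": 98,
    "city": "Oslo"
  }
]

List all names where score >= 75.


Filtering records where score >= 75:
  Carol (score=73) -> no
  Rosa (score=53) -> no
  Uma (score=70) -> no
  Eve (score=92) -> YES
  Tina (score=92) -> YES
  Iris (score=98) -> YES


ANSWER: Eve, Tina, Iris


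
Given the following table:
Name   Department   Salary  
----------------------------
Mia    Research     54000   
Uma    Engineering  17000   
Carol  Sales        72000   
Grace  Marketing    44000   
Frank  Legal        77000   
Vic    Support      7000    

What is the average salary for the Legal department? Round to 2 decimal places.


Legal department members:
  Frank: 77000
Sum = 77000
Count = 1
Average = 77000 / 1 = 77000.00

ANSWER: 77000.00


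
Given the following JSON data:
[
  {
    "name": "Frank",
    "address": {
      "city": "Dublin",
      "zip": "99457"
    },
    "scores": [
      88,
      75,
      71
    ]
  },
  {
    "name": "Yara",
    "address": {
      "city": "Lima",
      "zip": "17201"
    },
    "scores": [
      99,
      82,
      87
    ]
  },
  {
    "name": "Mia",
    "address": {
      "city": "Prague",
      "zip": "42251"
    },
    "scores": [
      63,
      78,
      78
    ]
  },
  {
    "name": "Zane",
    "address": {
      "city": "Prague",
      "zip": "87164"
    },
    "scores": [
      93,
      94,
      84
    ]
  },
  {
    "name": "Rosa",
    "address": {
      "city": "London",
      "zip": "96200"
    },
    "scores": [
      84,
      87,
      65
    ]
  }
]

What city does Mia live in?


Path: records[2].address.city
Value: Prague

ANSWER: Prague


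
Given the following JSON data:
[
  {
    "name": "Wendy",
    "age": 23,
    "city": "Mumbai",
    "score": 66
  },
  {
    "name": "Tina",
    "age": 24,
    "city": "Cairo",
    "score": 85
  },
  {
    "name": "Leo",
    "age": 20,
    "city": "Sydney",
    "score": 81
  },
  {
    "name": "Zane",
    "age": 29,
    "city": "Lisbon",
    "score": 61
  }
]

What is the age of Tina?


Looking up record where name = Tina
Record index: 1
Field 'age' = 24

ANSWER: 24


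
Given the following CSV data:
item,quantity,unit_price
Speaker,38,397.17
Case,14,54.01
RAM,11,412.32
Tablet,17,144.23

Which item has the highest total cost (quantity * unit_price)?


Computing row totals:
  Speaker: 15092.46
  Case: 756.14
  RAM: 4535.52
  Tablet: 2451.91
Maximum: Speaker (15092.46)

ANSWER: Speaker


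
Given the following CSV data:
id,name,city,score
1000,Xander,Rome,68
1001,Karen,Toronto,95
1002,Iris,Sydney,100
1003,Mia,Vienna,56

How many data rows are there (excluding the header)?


Counting rows (excluding header):
Header: id,name,city,score
Data rows: 4

ANSWER: 4


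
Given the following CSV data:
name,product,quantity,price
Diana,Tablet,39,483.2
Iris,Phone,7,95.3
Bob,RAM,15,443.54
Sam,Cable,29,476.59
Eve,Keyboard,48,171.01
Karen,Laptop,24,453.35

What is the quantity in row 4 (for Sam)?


Row 4: Sam
Column 'quantity' = 29

ANSWER: 29


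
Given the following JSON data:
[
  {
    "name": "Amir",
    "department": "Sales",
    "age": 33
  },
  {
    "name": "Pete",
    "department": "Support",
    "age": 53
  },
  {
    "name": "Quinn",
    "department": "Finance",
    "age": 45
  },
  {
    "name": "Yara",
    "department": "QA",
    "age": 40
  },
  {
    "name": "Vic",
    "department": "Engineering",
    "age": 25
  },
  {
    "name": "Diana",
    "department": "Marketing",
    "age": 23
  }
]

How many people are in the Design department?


Scanning records for department = Design
  No matches found
Count: 0

ANSWER: 0


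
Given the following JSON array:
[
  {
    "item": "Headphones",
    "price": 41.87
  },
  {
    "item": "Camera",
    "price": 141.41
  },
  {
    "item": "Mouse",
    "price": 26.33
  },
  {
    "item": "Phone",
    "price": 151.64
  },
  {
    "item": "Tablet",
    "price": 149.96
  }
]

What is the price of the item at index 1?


Array index 1 -> Camera
price = 141.41

ANSWER: 141.41


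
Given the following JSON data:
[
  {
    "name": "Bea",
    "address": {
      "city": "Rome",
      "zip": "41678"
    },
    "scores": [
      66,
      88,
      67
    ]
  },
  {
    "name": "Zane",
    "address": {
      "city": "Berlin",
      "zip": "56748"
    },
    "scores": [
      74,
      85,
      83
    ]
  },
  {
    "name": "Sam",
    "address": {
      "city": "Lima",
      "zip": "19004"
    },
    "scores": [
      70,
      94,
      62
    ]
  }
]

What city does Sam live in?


Path: records[2].address.city
Value: Lima

ANSWER: Lima


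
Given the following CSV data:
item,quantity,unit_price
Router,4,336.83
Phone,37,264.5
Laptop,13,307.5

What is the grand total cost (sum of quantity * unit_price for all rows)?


Computing row totals:
  Router: 4 * 336.83 = 1347.32
  Phone: 37 * 264.5 = 9786.5
  Laptop: 13 * 307.5 = 3997.5
Grand total = 1347.32 + 9786.5 + 3997.5 = 15131.32

ANSWER: 15131.32


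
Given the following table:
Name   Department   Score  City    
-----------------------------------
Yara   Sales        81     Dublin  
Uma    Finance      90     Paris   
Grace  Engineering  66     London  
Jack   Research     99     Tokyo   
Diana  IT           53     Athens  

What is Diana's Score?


Row 5: Diana
Score = 53

ANSWER: 53


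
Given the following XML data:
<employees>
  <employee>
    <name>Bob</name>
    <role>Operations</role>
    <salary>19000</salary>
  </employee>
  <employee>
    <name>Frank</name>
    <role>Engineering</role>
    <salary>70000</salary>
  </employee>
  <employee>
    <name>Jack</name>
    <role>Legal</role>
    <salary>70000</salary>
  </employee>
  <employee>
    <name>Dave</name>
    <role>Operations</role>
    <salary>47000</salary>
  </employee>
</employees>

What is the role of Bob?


Searching for <employee> with <name>Bob</name>
Found at position 1
<role>Operations</role>

ANSWER: Operations


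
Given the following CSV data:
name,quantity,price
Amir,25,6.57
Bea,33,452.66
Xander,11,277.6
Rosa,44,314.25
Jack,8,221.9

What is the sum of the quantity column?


Values in 'quantity' column:
  Row 1: 25
  Row 2: 33
  Row 3: 11
  Row 4: 44
  Row 5: 8
Sum = 25 + 33 + 11 + 44 + 8 = 121

ANSWER: 121


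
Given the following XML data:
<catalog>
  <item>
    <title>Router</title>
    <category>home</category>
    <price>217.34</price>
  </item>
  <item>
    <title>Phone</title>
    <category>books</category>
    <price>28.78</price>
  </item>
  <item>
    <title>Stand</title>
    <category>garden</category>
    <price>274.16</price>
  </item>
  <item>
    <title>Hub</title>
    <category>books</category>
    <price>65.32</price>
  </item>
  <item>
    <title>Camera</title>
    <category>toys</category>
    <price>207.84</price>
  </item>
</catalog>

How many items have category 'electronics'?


Scanning <item> elements for <category>electronics</category>:
Count: 0

ANSWER: 0


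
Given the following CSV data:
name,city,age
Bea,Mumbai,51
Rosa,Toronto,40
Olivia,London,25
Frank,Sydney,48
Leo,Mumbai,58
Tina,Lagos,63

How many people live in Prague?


Scanning city column for 'Prague':
Total matches: 0

ANSWER: 0


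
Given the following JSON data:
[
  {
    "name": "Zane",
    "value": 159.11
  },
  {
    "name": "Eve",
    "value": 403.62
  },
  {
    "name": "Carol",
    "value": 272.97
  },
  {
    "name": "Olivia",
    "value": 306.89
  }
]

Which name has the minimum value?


Comparing values:
  Zane: 159.11
  Eve: 403.62
  Carol: 272.97
  Olivia: 306.89
Minimum: Zane (159.11)

ANSWER: Zane


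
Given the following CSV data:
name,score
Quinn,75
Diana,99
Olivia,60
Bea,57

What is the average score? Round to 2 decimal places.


Scores: 75, 99, 60, 57
Sum = 291
Count = 4
Average = 291 / 4 = 72.75

ANSWER: 72.75


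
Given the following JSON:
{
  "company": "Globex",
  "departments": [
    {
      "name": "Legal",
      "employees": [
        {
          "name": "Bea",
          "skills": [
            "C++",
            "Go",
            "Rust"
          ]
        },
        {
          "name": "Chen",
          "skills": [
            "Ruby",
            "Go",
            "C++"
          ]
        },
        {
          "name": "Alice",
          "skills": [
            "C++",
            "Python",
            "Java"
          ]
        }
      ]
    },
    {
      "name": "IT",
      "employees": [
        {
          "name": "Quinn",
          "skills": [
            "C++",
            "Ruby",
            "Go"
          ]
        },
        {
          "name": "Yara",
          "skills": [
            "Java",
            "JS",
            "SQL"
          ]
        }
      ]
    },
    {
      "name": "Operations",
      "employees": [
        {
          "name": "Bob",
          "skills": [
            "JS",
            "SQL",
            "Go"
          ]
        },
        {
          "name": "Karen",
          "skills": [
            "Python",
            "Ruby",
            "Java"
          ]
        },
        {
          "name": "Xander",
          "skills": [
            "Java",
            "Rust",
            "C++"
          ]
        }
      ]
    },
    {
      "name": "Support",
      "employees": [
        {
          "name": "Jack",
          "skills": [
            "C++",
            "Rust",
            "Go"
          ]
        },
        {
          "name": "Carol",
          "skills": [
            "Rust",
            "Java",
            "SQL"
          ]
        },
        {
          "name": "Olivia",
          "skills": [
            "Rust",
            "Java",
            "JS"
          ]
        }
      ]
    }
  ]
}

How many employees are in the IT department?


Path: departments[1].employees
Count: 2

ANSWER: 2
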